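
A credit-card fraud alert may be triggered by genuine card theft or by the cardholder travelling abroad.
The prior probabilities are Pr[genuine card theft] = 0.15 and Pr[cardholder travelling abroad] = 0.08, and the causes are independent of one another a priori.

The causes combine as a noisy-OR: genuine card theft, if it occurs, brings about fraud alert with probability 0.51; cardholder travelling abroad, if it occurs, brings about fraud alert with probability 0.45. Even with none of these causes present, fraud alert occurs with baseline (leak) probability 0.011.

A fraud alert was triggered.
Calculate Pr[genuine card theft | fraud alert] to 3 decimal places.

Pr[genuine card theft | fraud alert] ≈ 0.669

Under noisy-OR, P(fraud alert | causes) = 1 − (1−0.011)·∏(1−qᵢ) over the active causes.
P(fraud alert) = 0.011*0.85*0.92 + 0.45605*0.85*0.08 + 0.51539*0.15*0.92 + 0.733464*0.15*0.08 = 0.008602 + 0.031011 + 0.071124 + 0.008802 = 0.119539
Restricting to configurations with genuine card theft present: 0.071124 + 0.008802 = 0.079926.
P(genuine card theft | fraud alert) = 0.079926 / 0.119539 ≈ 0.669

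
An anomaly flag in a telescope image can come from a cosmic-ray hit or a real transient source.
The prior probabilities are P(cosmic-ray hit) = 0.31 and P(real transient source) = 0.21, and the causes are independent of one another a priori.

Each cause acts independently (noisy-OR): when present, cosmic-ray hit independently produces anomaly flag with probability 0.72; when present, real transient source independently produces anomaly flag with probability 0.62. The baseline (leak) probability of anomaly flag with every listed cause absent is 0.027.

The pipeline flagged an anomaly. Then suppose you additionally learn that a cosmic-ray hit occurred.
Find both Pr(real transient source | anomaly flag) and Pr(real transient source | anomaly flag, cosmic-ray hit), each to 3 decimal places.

Pr(real transient source | anomaly flag) ≈ 0.437; Pr(real transient source | anomaly flag, cosmic-ray hit) ≈ 0.247

Under noisy-OR, P(anomaly flag | causes) = 1 − (1−0.027)·∏(1−qᵢ) over the active causes.
Sum P(anomaly flag|·) weighted by the priors over the 4 (cosmic-ray hit, real transient source) configurations:
  P(anomaly flag) = 0.027·0.69·0.79 + 0.63026·0.69·0.21 + 0.72756·0.31·0.79 + 0.896473·0.31·0.21
        = 0.014718 + 0.091325 + 0.178179 + 0.058360 = 0.342582
The terms with real transient source present sum to 0.149685, so
  P(real transient source | anomaly flag) = 0.149685 / 0.342582 ≈ 0.437

Now also conditioning on cosmic-ray hit=true:
Enumerate both values of real transient source and weight by the priors:
  P(anomaly flag | cosmic-ray hit) = 0.72756*0.79 + 0.896473*0.21
        = 0.574772 + 0.188259 = 0.763031
Keeping only the real transient source-present terms gives 0.188259, so
  P(real transient source | anomaly flag, cosmic-ray hit) = 0.188259 / 0.763031 ≈ 0.247
Conditioning on cosmic-ray hit lowers the posterior on real transient source: the classic explaining-away effect in a common-effect structure.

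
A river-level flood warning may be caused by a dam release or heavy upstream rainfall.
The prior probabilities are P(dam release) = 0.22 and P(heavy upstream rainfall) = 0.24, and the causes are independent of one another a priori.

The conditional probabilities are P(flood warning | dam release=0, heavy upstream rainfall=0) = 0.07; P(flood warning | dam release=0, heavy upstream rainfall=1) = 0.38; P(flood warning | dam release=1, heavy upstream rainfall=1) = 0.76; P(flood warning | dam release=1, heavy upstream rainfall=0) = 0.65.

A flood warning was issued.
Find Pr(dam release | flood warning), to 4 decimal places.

P(flood warning) = 0.07×0.78×0.76 + 0.38×0.78×0.24 + 0.65×0.22×0.76 + 0.76×0.22×0.24 = 0.041496 + 0.071136 + 0.108680 + 0.040128 = 0.261440
Restricting to configurations with dam release present: 0.108680 + 0.040128 = 0.148808.
P(dam release | flood warning) = 0.148808 / 0.261440 ≈ 0.5692

Pr(dam release | flood warning) ≈ 0.5692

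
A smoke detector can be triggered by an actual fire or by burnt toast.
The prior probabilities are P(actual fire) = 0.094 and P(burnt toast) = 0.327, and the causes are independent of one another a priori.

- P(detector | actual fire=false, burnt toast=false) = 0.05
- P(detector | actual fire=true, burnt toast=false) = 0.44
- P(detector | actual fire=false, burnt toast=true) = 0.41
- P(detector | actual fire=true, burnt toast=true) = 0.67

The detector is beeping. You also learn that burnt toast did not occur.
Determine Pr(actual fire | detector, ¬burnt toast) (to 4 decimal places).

Pr(actual fire | detector, ¬burnt toast) ≈ 0.4773

Sum P(detector|·) weighted by the priors over both values of actual fire:
  P(detector | ¬burnt toast) = 0.05×0.906 + 0.44×0.094
        = 0.045300 + 0.041360 = 0.086660
Keeping only the actual fire-present terms gives 0.041360, so
  P(actual fire | detector, ¬burnt toast) = 0.041360 / 0.086660 ≈ 0.4773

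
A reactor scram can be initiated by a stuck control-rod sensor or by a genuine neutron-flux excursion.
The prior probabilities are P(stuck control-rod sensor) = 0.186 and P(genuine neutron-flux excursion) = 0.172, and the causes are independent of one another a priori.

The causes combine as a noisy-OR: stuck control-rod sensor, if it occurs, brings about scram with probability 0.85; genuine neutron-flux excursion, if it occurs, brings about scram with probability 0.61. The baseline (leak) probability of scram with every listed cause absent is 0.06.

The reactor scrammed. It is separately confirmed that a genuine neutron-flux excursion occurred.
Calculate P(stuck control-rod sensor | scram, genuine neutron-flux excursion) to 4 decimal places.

P(stuck control-rod sensor | scram, genuine neutron-flux excursion) ≈ 0.2542

Under noisy-OR, P(scram | causes) = 1 − (1−0.06)·∏(1−qᵢ) over the active causes.
P(scram | genuine neutron-flux excursion) = 0.6334·0.814 + 0.94501·0.186 = 0.515588 + 0.175772 = 0.691360
Of this, 0.175772 comes from 0.94501·0.186 (the stuck control-rod sensor=true cases).
Hence the posterior is 0.175772/0.691360 ≈ 0.2542.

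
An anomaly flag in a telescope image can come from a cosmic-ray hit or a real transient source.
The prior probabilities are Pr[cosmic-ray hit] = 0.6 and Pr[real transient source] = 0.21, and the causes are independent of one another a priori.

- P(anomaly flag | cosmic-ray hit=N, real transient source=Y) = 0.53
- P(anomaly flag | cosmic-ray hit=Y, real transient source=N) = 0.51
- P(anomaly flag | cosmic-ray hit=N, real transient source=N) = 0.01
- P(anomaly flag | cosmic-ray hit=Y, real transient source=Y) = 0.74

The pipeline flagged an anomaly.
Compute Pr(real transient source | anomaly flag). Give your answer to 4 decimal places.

Pr(real transient source | anomaly flag) ≈ 0.3600

Enumerate the 4 (cosmic-ray hit, real transient source) configurations and weight by the priors:
  P(anomaly flag) = 0.01·0.4·0.79 + 0.53·0.4·0.21 + 0.51·0.6·0.79 + 0.74·0.6·0.21
        = 0.003160 + 0.044520 + 0.241740 + 0.093240 = 0.382660
Configurations with real transient source contribute 0.137760, so
  P(real transient source | anomaly flag) = 0.137760 / 0.382660 ≈ 0.3600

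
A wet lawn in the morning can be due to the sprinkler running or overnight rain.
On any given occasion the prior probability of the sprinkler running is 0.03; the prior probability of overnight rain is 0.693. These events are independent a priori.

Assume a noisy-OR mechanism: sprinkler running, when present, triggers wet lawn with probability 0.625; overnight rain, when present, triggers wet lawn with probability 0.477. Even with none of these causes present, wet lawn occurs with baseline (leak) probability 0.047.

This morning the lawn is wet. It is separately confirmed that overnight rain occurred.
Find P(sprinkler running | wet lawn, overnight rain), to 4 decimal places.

P(sprinkler running | wet lawn, overnight rain) ≈ 0.0477

Under noisy-OR, P(wet lawn | causes) = 1 − (1−0.047)·∏(1−qᵢ) over the active causes.
Sum P(wet lawn|·) weighted by the priors over both values of sprinkler running:
  P(wet lawn | overnight rain) = 0.501581·0.97 + 0.813093·0.03
        = 0.486534 + 0.024393 = 0.510927
The terms with sprinkler running present sum to 0.024393, so
  P(sprinkler running | wet lawn, overnight rain) = 0.024393 / 0.510927 ≈ 0.0477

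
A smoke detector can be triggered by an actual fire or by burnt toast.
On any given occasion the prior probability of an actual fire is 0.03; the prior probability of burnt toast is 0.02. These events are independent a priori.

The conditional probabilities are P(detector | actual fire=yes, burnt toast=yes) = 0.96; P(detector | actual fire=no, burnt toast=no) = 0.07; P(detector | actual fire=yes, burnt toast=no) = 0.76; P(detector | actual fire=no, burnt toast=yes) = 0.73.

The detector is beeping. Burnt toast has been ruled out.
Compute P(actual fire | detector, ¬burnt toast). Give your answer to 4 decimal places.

P(detector | ¬burnt toast) = 0.07×0.97 + 0.76×0.03 = 0.067900 + 0.022800 = 0.090700
Of this, 0.022800 comes from 0.76×0.03 (the actual fire=true cases).
Hence the posterior is 0.022800/0.090700 ≈ 0.2514.

P(actual fire | detector, ¬burnt toast) ≈ 0.2514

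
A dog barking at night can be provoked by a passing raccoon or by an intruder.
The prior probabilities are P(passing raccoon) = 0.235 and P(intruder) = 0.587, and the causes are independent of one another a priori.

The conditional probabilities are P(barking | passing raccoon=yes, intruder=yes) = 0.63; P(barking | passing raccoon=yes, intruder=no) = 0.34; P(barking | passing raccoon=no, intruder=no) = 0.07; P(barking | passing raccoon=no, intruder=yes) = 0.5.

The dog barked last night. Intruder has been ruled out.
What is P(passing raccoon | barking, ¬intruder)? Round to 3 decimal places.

P(barking | ¬intruder) = 0.07·0.765 + 0.34·0.235 = 0.053550 + 0.079900 = 0.133450
Restricting to configurations with passing raccoon present: 0.34·0.235 = 0.079900.
P(passing raccoon | barking, ¬intruder) = 0.079900 / 0.133450 ≈ 0.599

P(passing raccoon | barking, ¬intruder) ≈ 0.599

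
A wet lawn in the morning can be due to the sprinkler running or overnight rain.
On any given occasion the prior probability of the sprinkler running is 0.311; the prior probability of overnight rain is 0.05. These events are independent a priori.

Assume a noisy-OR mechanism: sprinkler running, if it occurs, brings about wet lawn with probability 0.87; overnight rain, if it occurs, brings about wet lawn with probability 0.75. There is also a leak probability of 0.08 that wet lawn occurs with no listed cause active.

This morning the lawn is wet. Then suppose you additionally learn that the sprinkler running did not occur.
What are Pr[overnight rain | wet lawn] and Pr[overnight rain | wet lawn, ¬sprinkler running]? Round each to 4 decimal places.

Pr[overnight rain | wet lawn] ≈ 0.1175; Pr[overnight rain | wet lawn, ¬sprinkler running] ≈ 0.3362

Under noisy-OR, P(wet lawn | causes) = 1 − (1−0.08)·∏(1−qᵢ) over the active causes.
By total probability over the 4 (sprinkler running, overnight rain) configurations:
  P(wet lawn) = 0.08·0.689·0.95 + 0.77·0.689·0.05 + 0.8804·0.311·0.95 + 0.9701·0.311·0.05
        = 0.052364 + 0.026526 + 0.260114 + 0.015085 = 0.354089
The terms with overnight rain present sum to 0.041611, so
  P(overnight rain | wet lawn) = 0.041611 / 0.354089 ≈ 0.1175

Now also conditioning on sprinkler running≠true:
Weight on overnight rain=true, given the evidence: 0.77*0.05 = 0.038500
Normalizer over all consistent configurations: 0.08*0.95 + 0.77*0.05 = 0.114500
Posterior = 0.038500 / 0.114500 ≈ 0.3362
Ruling out sprinkler running raises the posterior on overnight rain — the flip side of explaining away.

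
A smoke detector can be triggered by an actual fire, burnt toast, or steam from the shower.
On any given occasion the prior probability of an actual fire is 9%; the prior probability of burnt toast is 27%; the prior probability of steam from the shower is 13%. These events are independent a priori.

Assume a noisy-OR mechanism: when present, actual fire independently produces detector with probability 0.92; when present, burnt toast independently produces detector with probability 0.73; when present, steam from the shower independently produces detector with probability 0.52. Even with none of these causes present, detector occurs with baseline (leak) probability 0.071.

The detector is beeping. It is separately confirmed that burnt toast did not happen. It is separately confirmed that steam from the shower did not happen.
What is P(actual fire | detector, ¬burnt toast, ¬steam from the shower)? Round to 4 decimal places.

P(actual fire | detector, ¬burnt toast, ¬steam from the shower) ≈ 0.5632

Under noisy-OR, P(detector | causes) = 1 − (1−0.071)·∏(1−qᵢ) over the active causes.
For the numerator, keep only actual fire=true terms: 0.92568*0.09 = 0.083311
Denominator P(detector | ¬burnt toast, ¬steam from the shower): 0.071*0.91 + 0.92568*0.09 = 0.147921
Posterior = 0.083311 / 0.147921 ≈ 0.5632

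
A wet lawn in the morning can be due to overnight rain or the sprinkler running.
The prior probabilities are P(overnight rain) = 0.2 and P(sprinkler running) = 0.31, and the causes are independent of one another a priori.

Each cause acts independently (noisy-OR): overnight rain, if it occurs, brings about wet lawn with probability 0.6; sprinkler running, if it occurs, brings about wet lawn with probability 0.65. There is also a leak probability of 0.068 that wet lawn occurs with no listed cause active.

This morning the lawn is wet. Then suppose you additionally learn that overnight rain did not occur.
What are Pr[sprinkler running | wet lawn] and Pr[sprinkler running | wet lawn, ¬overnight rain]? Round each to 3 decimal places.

Pr[sprinkler running | wet lawn] ≈ 0.640; Pr[sprinkler running | wet lawn, ¬overnight rain] ≈ 0.817

Under noisy-OR, P(wet lawn | causes) = 1 − (1−0.068)·∏(1−qᵢ) over the active causes.
P(wet lawn) = 0.068*0.8*0.69 + 0.6738*0.8*0.31 + 0.6272*0.2*0.69 + 0.86952*0.2*0.31 = 0.037536 + 0.167102 + 0.086554 + 0.053910 = 0.345102
The sprinkler running-present share is 0.167102 + 0.053910 = 0.221012.
So P(sprinkler running | wet lawn) = 0.221012/0.345102 ≈ 0.640.

Now also conditioning on overnight rain≠true:
P(wet lawn | ¬overnight rain) = 0.068*0.69 + 0.6738*0.31 = 0.046920 + 0.208878 = 0.255798
Restricting to configurations with sprinkler running present: 0.6738*0.31 = 0.208878.
So P(sprinkler running | wet lawn, ¬overnight rain) = 0.208878/0.255798 ≈ 0.817.
Ruling out overnight rain raises the posterior on sprinkler running — the flip side of explaining away.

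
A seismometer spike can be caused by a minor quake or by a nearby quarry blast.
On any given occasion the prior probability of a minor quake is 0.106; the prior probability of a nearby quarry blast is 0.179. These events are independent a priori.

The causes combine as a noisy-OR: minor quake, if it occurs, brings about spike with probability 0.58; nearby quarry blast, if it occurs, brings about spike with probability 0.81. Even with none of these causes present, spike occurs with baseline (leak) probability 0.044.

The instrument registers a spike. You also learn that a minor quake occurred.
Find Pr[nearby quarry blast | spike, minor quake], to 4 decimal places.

Under noisy-OR, P(spike | causes) = 1 − (1−0.044)·∏(1−qᵢ) over the active causes.
P(spike | minor quake) = 0.59848×0.821 + 0.923711×0.179 = 0.491352 + 0.165344 = 0.656696
Restricting to configurations with nearby quarry blast present: 0.923711×0.179 = 0.165344.
So P(nearby quarry blast | spike, minor quake) = 0.165344/0.656696 ≈ 0.2518.

Pr[nearby quarry blast | spike, minor quake] ≈ 0.2518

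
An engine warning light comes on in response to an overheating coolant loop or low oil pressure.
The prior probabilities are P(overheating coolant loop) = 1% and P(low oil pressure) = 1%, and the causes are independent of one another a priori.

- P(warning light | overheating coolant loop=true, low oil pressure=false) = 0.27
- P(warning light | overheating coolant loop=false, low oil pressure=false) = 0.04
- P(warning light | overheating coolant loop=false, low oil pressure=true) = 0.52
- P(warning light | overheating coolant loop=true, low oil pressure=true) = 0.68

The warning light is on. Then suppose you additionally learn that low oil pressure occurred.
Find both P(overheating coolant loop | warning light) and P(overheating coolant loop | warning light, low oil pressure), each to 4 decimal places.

P(warning light) = 0.04×0.99×0.99 + 0.52×0.99×0.01 + 0.27×0.01×0.99 + 0.68×0.01×0.01 = 0.039204 + 0.005148 + 0.002673 + 0.000068 = 0.047093
Restricting to configurations with overheating coolant loop present: 0.002673 + 0.000068 = 0.002741.
P(overheating coolant loop | warning light) = 0.002741 / 0.047093 ≈ 0.0582

Now also conditioning on low oil pressure=true:
P(warning light | low oil pressure) = 0.52×0.99 + 0.68×0.01 = 0.514800 + 0.006800 = 0.521600
Of this, 0.006800 comes from 0.68×0.01 (the overheating coolant loop=true cases).
Hence the posterior is 0.006800/0.521600 ≈ 0.0130.

P(overheating coolant loop | warning light) ≈ 0.0582; P(overheating coolant loop | warning light, low oil pressure) ≈ 0.0130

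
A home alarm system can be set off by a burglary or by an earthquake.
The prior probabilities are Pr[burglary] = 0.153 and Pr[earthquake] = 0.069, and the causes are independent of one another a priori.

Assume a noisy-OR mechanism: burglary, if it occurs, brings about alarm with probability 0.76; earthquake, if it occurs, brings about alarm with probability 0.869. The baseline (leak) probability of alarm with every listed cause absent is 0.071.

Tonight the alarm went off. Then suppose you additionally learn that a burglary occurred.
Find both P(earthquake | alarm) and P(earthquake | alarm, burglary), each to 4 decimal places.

Under noisy-OR, P(alarm | causes) = 1 − (1−0.071)·∏(1−qᵢ) over the active causes.
P(alarm) = 0.071×0.847×0.931 + 0.878301×0.847×0.069 + 0.77704×0.153×0.931 + 0.970792×0.153×0.069 = 0.055988 + 0.051331 + 0.110684 + 0.010249 = 0.228252
The earthquake-present share is 0.051331 + 0.010249 = 0.061580.
P(earthquake | alarm) = 0.061580 / 0.228252 ≈ 0.2698

Now condition on the additional information:
By total probability over both values of earthquake:
  P(alarm | burglary) = 0.77704·0.931 + 0.970792·0.069
        = 0.723424 + 0.066985 = 0.790409
The terms with earthquake present sum to 0.066985, so
  P(earthquake | alarm, burglary) = 0.066985 / 0.790409 ≈ 0.0847

P(earthquake | alarm) ≈ 0.2698; P(earthquake | alarm, burglary) ≈ 0.0847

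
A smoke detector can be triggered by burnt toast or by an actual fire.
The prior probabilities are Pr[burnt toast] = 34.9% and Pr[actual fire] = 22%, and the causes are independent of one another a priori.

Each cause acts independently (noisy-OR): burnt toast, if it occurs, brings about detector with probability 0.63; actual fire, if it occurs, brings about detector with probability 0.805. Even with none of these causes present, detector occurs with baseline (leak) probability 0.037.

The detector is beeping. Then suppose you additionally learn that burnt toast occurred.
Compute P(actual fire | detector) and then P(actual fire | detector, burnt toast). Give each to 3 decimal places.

P(actual fire | detector) ≈ 0.492; P(actual fire | detector, burnt toast) ≈ 0.290

Under noisy-OR, P(detector | causes) = 1 − (1−0.037)·∏(1−qᵢ) over the active causes.
P(detector) = 0.037·0.651·0.78 + 0.812215·0.651·0.22 + 0.64369·0.349·0.78 + 0.93052·0.349·0.22 = 0.018788 + 0.116325 + 0.175225 + 0.071445 = 0.381783
The actual fire-present share is 0.116325 + 0.071445 = 0.187770.
So P(actual fire | detector) = 0.187770/0.381783 ≈ 0.492.

Now condition on the additional information:
By total probability over both values of actual fire:
  P(detector | burnt toast) = 0.64369·0.78 + 0.93052·0.22
        = 0.502078 + 0.204714 = 0.706792
Keeping only the actual fire-present terms gives 0.204714, so
  P(actual fire | detector, burnt toast) = 0.204714 / 0.706792 ≈ 0.290
This is intercausal reasoning (explaining away): once burnt toast accounts for the detector, actual fire becomes less likely.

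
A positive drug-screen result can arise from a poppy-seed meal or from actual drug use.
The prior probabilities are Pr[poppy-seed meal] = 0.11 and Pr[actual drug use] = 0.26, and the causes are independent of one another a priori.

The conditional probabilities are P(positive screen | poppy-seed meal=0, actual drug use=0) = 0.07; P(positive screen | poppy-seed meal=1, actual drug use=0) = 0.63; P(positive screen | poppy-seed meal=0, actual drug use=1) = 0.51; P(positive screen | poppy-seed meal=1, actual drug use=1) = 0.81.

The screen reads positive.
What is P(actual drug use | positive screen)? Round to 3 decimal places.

P(actual drug use | positive screen) ≈ 0.592

Sum P(positive screen|·) weighted by the priors over the 4 (poppy-seed meal, actual drug use) configurations:
  P(positive screen) = 0.07*0.89*0.74 + 0.51*0.89*0.26 + 0.63*0.11*0.74 + 0.81*0.11*0.26
        = 0.046102 + 0.118014 + 0.051282 + 0.023166 = 0.238564
The terms with actual drug use present sum to 0.141180, so
  P(actual drug use | positive screen) = 0.141180 / 0.238564 ≈ 0.592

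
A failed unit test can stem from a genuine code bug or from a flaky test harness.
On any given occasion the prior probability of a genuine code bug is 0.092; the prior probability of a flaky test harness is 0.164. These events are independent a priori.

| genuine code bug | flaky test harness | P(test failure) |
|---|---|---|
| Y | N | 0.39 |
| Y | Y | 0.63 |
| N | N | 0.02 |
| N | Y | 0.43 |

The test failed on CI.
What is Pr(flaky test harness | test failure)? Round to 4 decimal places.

Pr(flaky test harness | test failure) ≈ 0.6194

By total probability over the 4 (genuine code bug, flaky test harness) configurations:
  P(test failure) = 0.02·0.908·0.836 + 0.43·0.908·0.164 + 0.39·0.092·0.836 + 0.63·0.092·0.164
        = 0.015182 + 0.064032 + 0.029996 + 0.009505 = 0.118715
Keeping only the flaky test harness-present terms gives 0.073537, so
  P(flaky test harness | test failure) = 0.073537 / 0.118715 ≈ 0.6194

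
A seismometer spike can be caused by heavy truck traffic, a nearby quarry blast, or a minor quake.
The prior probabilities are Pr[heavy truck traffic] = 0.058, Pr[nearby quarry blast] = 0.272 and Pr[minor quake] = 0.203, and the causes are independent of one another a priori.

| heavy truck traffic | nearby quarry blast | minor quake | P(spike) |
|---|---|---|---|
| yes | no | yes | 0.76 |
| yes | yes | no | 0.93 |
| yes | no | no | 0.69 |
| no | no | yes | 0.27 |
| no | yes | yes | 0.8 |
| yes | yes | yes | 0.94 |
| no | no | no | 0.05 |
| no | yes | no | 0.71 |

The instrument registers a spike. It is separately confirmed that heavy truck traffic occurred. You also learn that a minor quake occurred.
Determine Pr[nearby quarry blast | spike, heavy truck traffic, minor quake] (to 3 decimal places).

P(spike | heavy truck traffic, minor quake) = 0.76*0.728 + 0.94*0.272 = 0.553280 + 0.255680 = 0.808960
Of this, 0.255680 comes from 0.94*0.272 (the nearby quarry blast=true cases).
Hence the posterior is 0.255680/0.808960 ≈ 0.316.

Pr[nearby quarry blast | spike, heavy truck traffic, minor quake] ≈ 0.316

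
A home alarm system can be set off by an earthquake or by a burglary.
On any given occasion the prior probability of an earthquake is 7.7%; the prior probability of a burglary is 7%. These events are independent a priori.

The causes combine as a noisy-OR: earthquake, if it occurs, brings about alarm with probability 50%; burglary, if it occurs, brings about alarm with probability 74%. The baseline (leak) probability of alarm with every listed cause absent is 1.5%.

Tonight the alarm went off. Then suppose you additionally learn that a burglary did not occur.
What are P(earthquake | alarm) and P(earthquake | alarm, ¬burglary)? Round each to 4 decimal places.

Under noisy-OR, P(alarm | causes) = 1 − (1−0.015)·∏(1−qᵢ) over the active causes.
Weight on earthquake=true, given the evidence: 0.036342 + 0.004700 = 0.041042
The normalizing constant is 0.015*0.923*0.93 + 0.7439*0.923*0.07 + 0.5075*0.077*0.93 + 0.87195*0.077*0.07 = 0.101981
P(earthquake | alarm) = 0.041042/0.101981 ≈ 0.4024

Now also conditioning on burglary≠true:
P(alarm | ¬burglary) = 0.015×0.923 + 0.5075×0.077 = 0.013845 + 0.039077 = 0.052922
Restricting to configurations with earthquake present: 0.5075×0.077 = 0.039077.
So P(earthquake | alarm, ¬burglary) = 0.039077/0.052922 ≈ 0.7384.
With burglary excluded, earthquake must carry more of the explanatory weight for the alarm.

P(earthquake | alarm) ≈ 0.4024; P(earthquake | alarm, ¬burglary) ≈ 0.7384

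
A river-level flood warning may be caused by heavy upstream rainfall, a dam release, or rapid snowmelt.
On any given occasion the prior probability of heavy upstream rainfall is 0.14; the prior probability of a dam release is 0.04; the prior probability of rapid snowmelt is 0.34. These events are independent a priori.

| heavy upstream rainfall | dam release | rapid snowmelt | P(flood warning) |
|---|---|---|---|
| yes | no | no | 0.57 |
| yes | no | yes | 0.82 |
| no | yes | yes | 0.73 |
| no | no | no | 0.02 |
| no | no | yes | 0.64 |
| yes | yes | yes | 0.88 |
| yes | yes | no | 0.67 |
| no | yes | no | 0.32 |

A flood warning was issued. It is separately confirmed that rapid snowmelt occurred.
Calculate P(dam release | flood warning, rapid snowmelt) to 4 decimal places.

For the numerator, keep only dam release=true terms: 0.025112 + 0.004928 = 0.030040
The normalizing constant is 0.64·0.86·0.96 + 0.73·0.86·0.04 + 0.82·0.14·0.96 + 0.88·0.14·0.04 = 0.668632
Posterior = 0.030040 / 0.668632 ≈ 0.0449

P(dam release | flood warning, rapid snowmelt) ≈ 0.0449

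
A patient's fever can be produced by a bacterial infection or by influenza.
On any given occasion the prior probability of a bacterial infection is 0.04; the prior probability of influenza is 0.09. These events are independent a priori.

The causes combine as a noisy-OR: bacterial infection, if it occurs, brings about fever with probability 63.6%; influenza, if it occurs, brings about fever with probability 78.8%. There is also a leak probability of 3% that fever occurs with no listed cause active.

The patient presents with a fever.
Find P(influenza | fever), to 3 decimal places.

Under noisy-OR, P(fever | causes) = 1 − (1−0.03)·∏(1−qᵢ) over the active causes.
For the numerator, keep only influenza=true terms: 0.068633 + 0.003331 = 0.071964
Normalizer over all consistent configurations: 0.03*0.96*0.91 + 0.79436*0.96*0.09 + 0.64692*0.04*0.91 + 0.925147*0.04*0.09 = 0.121720
Posterior = 0.071964 / 0.121720 ≈ 0.591

P(influenza | fever) ≈ 0.591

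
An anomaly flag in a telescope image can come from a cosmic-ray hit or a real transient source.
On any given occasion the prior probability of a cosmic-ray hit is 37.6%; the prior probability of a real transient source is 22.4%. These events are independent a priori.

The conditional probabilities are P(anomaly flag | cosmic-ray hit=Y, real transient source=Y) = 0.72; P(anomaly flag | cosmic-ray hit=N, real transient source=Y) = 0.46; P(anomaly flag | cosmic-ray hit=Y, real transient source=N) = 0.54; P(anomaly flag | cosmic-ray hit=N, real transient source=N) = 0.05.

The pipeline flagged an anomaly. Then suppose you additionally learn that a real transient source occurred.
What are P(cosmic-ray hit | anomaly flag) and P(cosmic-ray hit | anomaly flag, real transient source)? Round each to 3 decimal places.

Sum P(anomaly flag|·) weighted by the priors over the 4 (cosmic-ray hit, real transient source) configurations:
  P(anomaly flag) = 0.05·0.624·0.776 + 0.46·0.624·0.224 + 0.54·0.376·0.776 + 0.72·0.376·0.224
        = 0.024211 + 0.064297 + 0.157559 + 0.060641 = 0.306708
Configurations with cosmic-ray hit contribute 0.218200, so
  P(cosmic-ray hit | anomaly flag) = 0.218200 / 0.306708 ≈ 0.711

Now also conditioning on real transient source=true:
P(anomaly flag | real transient source) = 0.46×0.624 + 0.72×0.376 = 0.287040 + 0.270720 = 0.557760
Restricting to configurations with cosmic-ray hit present: 0.72×0.376 = 0.270720.
P(cosmic-ray hit | anomaly flag, real transient source) = 0.270720 / 0.557760 ≈ 0.485

P(cosmic-ray hit | anomaly flag) ≈ 0.711; P(cosmic-ray hit | anomaly flag, real transient source) ≈ 0.485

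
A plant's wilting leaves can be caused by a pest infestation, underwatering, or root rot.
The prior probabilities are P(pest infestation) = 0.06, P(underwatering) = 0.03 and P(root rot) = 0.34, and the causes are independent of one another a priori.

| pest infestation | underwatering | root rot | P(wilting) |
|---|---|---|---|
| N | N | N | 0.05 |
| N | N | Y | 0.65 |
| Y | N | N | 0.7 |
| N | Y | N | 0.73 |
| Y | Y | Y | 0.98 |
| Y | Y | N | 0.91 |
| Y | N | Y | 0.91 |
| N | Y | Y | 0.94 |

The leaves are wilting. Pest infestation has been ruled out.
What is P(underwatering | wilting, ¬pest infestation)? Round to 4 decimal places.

Sum P(wilting|·) weighted by the priors over the 4 (underwatering, root rot) configurations:
  P(wilting | ¬pest infestation) = 0.05·0.97·0.66 + 0.65·0.97·0.34 + 0.73·0.03·0.66 + 0.94·0.03·0.34
        = 0.032010 + 0.214370 + 0.014454 + 0.009588 = 0.270422
Keeping only the underwatering-present terms gives 0.024042, so
  P(underwatering | wilting, ¬pest infestation) = 0.024042 / 0.270422 ≈ 0.0889

P(underwatering | wilting, ¬pest infestation) ≈ 0.0889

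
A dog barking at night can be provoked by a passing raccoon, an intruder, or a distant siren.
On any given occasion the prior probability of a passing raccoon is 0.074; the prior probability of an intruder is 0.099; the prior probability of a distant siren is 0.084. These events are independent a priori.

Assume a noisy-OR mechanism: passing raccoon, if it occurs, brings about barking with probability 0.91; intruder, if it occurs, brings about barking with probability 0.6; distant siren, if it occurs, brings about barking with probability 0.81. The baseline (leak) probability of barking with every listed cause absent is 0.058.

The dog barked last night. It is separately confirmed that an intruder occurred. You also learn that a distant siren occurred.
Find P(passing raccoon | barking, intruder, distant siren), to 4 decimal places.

P(passing raccoon | barking, intruder, distant siren) ≈ 0.0788

Under noisy-OR, P(barking | causes) = 1 − (1−0.058)·∏(1−qᵢ) over the active causes.
P(barking | intruder, distant siren) = 0.928408·0.926 + 0.993557·0.074 = 0.859706 + 0.073523 = 0.933229
The passing raccoon-present share is 0.993557·0.074 = 0.073523.
So P(passing raccoon | barking, intruder, distant siren) = 0.073523/0.933229 ≈ 0.0788.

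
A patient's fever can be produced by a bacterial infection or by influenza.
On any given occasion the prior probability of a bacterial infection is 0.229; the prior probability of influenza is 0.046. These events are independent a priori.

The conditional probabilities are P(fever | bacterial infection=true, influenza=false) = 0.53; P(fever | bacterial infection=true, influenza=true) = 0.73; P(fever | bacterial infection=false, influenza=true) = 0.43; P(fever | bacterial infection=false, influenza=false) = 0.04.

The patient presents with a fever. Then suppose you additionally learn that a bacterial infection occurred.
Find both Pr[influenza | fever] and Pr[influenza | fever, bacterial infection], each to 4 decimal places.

P(fever) = 0.04·0.771·0.954 + 0.43·0.771·0.046 + 0.53·0.229·0.954 + 0.73·0.229·0.046 = 0.029421 + 0.015250 + 0.115787 + 0.007690 = 0.168148
Of this, 0.022940 comes from 0.015250 + 0.007690 (the influenza=true cases).
Hence the posterior is 0.022940/0.168148 ≈ 0.1364.

Now condition on the additional information:
Sum P(fever|·) weighted by the priors over both values of influenza:
  P(fever | bacterial infection) = 0.53×0.954 + 0.73×0.046
        = 0.505620 + 0.033580 = 0.539200
Configurations with influenza contribute 0.033580, so
  P(influenza | fever, bacterial infection) = 0.033580 / 0.539200 ≈ 0.0623
— bacterial infection explains away the evidence for influenza.

Pr[influenza | fever] ≈ 0.1364; Pr[influenza | fever, bacterial infection] ≈ 0.0623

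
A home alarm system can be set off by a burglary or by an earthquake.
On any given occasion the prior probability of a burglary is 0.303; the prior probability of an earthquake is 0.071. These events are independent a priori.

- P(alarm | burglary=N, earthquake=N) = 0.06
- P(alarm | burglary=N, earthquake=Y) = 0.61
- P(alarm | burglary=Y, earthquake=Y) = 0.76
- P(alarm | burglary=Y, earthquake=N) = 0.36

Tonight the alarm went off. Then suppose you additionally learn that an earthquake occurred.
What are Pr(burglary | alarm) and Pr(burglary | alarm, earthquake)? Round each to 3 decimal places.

For the numerator, keep only burglary=true terms: 0.101335 + 0.016350 = 0.117685
Denominator P(alarm): 0.06·0.697·0.929 + 0.61·0.697·0.071 + 0.36·0.303·0.929 + 0.76·0.303·0.071 = 0.186723
Posterior = 0.117685 / 0.186723 ≈ 0.630

Now condition on the additional information:
Sum P(alarm|·) weighted by the priors over both values of burglary:
  P(alarm | earthquake) = 0.61*0.697 + 0.76*0.303
        = 0.425170 + 0.230280 = 0.655450
The terms with burglary present sum to 0.230280, so
  P(burglary | alarm, earthquake) = 0.230280 / 0.655450 ≈ 0.351

Pr(burglary | alarm) ≈ 0.630; Pr(burglary | alarm, earthquake) ≈ 0.351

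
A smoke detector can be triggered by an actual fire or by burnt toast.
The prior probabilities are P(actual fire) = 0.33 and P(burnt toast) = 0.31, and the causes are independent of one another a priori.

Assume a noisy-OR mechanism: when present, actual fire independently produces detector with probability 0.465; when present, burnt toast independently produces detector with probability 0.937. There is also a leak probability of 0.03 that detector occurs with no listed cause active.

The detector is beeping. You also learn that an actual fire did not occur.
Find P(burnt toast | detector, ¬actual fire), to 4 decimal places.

Under noisy-OR, P(detector | causes) = 1 − (1−0.03)·∏(1−qᵢ) over the active causes.
P(detector | ¬actual fire) = 0.03×0.69 + 0.93889×0.31 = 0.020700 + 0.291056 = 0.311756
Of this, 0.291056 comes from 0.93889×0.31 (the burnt toast=true cases).
P(burnt toast | detector, ¬actual fire) = 0.291056 / 0.311756 ≈ 0.9336

P(burnt toast | detector, ¬actual fire) ≈ 0.9336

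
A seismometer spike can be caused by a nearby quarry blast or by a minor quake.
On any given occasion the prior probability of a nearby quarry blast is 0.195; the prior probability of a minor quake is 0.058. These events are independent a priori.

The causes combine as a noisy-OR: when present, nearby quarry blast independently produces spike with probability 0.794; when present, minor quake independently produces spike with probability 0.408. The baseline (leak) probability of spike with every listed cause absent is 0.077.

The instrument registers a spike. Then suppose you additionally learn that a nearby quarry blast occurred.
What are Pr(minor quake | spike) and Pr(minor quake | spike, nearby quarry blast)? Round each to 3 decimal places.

Under noisy-OR, P(spike | causes) = 1 − (1−0.077)·∏(1−qᵢ) over the active causes.
Numerator (weight on configurations with minor quake): 0.021178 + 0.010037 = 0.031215
Normalizer over all consistent configurations: 0.077×0.805×0.942 + 0.453584×0.805×0.058 + 0.809862×0.195×0.942 + 0.887438×0.195×0.058 = 0.238369
Posterior = 0.031215 / 0.238369 ≈ 0.131

Now condition on the additional information:
By total probability over both values of minor quake:
  P(spike | nearby quarry blast) = 0.809862·0.942 + 0.887438·0.058
        = 0.762890 + 0.051471 = 0.814361
Configurations with minor quake contribute 0.051471, so
  P(minor quake | spike, nearby quarry blast) = 0.051471 / 0.814361 ≈ 0.063

Pr(minor quake | spike) ≈ 0.131; Pr(minor quake | spike, nearby quarry blast) ≈ 0.063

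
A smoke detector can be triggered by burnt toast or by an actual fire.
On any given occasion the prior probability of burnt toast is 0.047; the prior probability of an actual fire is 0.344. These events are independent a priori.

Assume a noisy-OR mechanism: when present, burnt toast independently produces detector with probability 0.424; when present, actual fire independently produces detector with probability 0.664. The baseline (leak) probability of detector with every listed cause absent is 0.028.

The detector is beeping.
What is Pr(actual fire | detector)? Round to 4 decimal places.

Under noisy-OR, P(detector | causes) = 1 − (1−0.028)·∏(1−qᵢ) over the active causes.
P(detector) = 0.028*0.953*0.656 + 0.673408*0.953*0.344 + 0.440128*0.047*0.656 + 0.811883*0.047*0.344 = 0.017505 + 0.220765 + 0.013570 + 0.013127 = 0.264967
The actual fire-present share is 0.220765 + 0.013127 = 0.233892.
P(actual fire | detector) = 0.233892 / 0.264967 ≈ 0.8827

Pr(actual fire | detector) ≈ 0.8827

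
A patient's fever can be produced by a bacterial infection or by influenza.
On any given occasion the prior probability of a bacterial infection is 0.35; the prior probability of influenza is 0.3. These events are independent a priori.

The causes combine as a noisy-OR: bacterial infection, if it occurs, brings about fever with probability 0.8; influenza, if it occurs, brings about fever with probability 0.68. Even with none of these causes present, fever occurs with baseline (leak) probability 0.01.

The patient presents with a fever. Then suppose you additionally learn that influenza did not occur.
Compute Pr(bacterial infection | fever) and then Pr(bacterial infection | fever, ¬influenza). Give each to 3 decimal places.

Under noisy-OR, P(fever | causes) = 1 − (1−0.01)·∏(1−qᵢ) over the active causes.
For the numerator, keep only bacterial infection=true terms: 0.196490 + 0.098347 = 0.294837
Denominator P(fever): 0.01*0.65*0.7 + 0.6832*0.65*0.3 + 0.802*0.35*0.7 + 0.93664*0.35*0.3 = 0.432611
P(bacterial infection | fever) = 0.294837/0.432611 ≈ 0.682

Now condition on the additional information:
P(fever | ¬influenza) = 0.01×0.65 + 0.802×0.35 = 0.006500 + 0.280700 = 0.287200
Restricting to configurations with bacterial infection present: 0.802×0.35 = 0.280700.
P(bacterial infection | fever, ¬influenza) = 0.280700 / 0.287200 ≈ 0.977

Pr(bacterial infection | fever) ≈ 0.682; Pr(bacterial infection | fever, ¬influenza) ≈ 0.977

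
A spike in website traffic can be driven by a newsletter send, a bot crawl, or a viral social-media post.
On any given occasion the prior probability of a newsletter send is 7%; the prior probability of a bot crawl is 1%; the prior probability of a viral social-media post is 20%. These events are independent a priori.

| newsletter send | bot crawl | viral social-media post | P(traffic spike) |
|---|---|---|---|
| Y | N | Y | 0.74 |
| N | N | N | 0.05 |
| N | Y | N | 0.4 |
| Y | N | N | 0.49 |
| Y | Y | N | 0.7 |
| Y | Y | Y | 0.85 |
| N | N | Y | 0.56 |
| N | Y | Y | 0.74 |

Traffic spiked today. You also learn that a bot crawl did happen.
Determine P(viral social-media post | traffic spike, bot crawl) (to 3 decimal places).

P(viral social-media post | traffic spike, bot crawl) ≈ 0.307

P(traffic spike | bot crawl) = 0.4*0.93*0.8 + 0.74*0.93*0.2 + 0.7*0.07*0.8 + 0.85*0.07*0.2 = 0.297600 + 0.137640 + 0.039200 + 0.011900 = 0.486340
Restricting to configurations with viral social-media post present: 0.137640 + 0.011900 = 0.149540.
Hence the posterior is 0.149540/0.486340 ≈ 0.307.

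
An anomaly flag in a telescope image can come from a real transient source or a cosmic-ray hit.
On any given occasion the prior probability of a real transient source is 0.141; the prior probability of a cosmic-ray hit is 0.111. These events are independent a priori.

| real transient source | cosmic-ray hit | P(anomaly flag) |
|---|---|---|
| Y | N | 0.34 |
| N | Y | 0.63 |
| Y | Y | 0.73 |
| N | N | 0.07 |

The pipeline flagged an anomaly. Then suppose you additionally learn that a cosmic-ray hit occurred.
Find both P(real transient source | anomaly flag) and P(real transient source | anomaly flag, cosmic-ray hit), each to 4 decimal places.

Enumerate the 4 (real transient source, cosmic-ray hit) configurations and weight by the priors:
  P(anomaly flag) = 0.07·0.859·0.889 + 0.63·0.859·0.111 + 0.34·0.141·0.889 + 0.73·0.141·0.111
        = 0.053456 + 0.060070 + 0.042619 + 0.011425 = 0.167570
Configurations with real transient source contribute 0.054044, so
  P(real transient source | anomaly flag) = 0.054044 / 0.167570 ≈ 0.3225

Now condition on the additional information:
By total probability over both values of real transient source:
  P(anomaly flag | cosmic-ray hit) = 0.63·0.859 + 0.73·0.141
        = 0.541170 + 0.102930 = 0.644100
Keeping only the real transient source-present terms gives 0.102930, so
  P(real transient source | anomaly flag, cosmic-ray hit) = 0.102930 / 0.644100 ≈ 0.1598

P(real transient source | anomaly flag) ≈ 0.3225; P(real transient source | anomaly flag, cosmic-ray hit) ≈ 0.1598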